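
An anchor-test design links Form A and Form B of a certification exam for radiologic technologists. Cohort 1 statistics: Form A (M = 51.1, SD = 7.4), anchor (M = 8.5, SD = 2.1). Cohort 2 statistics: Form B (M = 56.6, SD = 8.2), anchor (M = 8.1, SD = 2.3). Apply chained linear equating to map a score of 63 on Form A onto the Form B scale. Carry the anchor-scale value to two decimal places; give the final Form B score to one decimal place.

70.1

Form A → anchor (Cohort 1): v = (2.1/7.4)(63 − 51.1) + 8.5 = 11.88
anchor → Form B (Cohort 2): y = (8.2/2.3)(11.88 − 8.1) + 56.6 = 70.1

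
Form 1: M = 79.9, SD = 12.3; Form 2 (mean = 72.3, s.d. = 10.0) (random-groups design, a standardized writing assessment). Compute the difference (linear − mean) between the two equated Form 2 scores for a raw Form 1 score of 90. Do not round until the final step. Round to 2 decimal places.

-1.89

Mean-equated: 90 + (72.3 − 79.9) = 82.40
Linear-equated: (10.0/12.3)(90 − 79.9) + 72.3 = 80.511
Difference = 80.511 − 82.40 = -1.89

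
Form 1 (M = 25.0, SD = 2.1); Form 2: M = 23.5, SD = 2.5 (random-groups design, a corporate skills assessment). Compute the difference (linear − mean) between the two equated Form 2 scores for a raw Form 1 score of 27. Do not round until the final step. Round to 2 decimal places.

0.38

Mean-equated: 27 + (23.5 − 25.0) = 25.50
Linear-equated: (2.5/2.1)(27 − 25.0) + 23.5 = 25.881
Difference = 25.881 − 25.50 = 0.38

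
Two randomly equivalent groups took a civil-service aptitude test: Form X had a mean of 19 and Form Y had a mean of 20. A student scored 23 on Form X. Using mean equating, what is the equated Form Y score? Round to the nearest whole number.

24

Mean equating: y = x + (M_Y − M_X) = 23 + (20 − 19) = 24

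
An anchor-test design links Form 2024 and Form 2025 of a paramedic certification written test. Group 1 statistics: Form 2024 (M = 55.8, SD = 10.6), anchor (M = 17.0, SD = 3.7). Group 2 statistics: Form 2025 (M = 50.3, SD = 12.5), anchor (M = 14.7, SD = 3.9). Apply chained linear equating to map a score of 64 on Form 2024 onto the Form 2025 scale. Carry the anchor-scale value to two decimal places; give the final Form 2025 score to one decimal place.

Form 2024 → anchor (Group 1): v = (3.7/10.6)(64 − 55.8) + 17.0 = 19.86
anchor → Form 2025 (Group 2): y = (12.5/3.9)(19.86 − 14.7) + 50.3 = 66.8

66.8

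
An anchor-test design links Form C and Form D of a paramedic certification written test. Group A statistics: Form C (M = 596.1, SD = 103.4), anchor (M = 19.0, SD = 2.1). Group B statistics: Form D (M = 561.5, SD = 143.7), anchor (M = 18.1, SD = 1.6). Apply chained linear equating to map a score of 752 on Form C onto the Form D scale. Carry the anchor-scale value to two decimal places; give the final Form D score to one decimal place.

927.0

Form C → anchor (Group A): v = (2.1/103.4)(752 − 596.1) + 19.0 = 22.17
anchor → Form D (Group B): y = (143.7/1.6)(22.17 − 18.1) + 561.5 = 927.0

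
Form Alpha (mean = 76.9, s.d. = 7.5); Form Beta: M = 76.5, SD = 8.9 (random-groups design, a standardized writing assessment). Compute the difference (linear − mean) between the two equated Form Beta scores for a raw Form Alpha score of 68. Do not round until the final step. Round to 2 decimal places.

-1.66

Mean-equated: 68 + (76.5 − 76.9) = 67.60
Linear-equated: (8.9/7.5)(68 − 76.9) + 76.5 = 65.939
Difference = 65.939 − 67.60 = -1.66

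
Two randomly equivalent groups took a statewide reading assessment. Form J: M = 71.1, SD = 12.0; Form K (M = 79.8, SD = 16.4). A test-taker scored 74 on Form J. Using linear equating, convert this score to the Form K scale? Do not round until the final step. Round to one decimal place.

83.8

Linear equating: y = (SD_Y/SD_X)(x − M_X) + M_Y
y = (16.4/12.0)(74 − 71.1) + 79.8
y = 1.366667 × 2.9 + 79.8 = 3.9633 + 79.8 = 83.8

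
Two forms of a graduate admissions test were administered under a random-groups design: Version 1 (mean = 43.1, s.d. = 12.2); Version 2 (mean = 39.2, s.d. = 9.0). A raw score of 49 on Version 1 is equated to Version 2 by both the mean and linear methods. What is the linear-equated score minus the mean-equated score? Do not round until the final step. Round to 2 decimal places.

Mean-equated: 49 + (39.2 − 43.1) = 45.10
Linear-equated: (9.0/12.2)(49 − 43.1) + 39.2 = 43.552
Difference = 43.552 − 45.10 = -1.55

-1.55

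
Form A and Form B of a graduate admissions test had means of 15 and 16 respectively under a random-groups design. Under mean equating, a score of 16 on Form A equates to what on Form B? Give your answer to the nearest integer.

17

Mean equating: y = x + (M_Y − M_X) = 16 + (16 − 15) = 17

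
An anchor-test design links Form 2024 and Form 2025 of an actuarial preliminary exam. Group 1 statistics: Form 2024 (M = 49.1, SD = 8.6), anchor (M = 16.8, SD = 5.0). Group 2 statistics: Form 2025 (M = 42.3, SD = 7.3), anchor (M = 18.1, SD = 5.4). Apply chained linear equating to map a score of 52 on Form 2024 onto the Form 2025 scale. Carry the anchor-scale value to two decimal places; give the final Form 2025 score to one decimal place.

42.8

Form 2024 → anchor (Group 1): v = (5.0/8.6)(52 − 49.1) + 16.8 = 18.49
anchor → Form 2025 (Group 2): y = (7.3/5.4)(18.49 − 18.1) + 42.3 = 42.8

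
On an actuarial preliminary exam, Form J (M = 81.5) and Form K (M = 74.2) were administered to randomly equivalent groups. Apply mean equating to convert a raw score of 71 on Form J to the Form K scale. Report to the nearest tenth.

Mean equating: y = x + (M_Y − M_X) = 71 + (74.2 − 81.5) = 63.7

63.7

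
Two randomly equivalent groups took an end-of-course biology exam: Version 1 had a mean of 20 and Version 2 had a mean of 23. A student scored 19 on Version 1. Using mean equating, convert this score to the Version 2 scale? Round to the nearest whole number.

22

Mean equating: y = x + (M_Y − M_X) = 19 + (23 − 20) = 22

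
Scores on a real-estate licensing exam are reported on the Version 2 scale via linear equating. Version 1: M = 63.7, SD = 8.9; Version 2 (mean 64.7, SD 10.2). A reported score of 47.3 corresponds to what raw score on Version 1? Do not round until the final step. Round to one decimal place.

48.5

Invert y = (SD_Y/SD_X)(x − M_X) + M_Y:
x = (SD_X/SD_Y)(y − M_Y) + M_X = (8.9/10.2)(47.3 − 64.7) + 63.7
x = 0.872549 × -17.400 + 63.7 = 48.5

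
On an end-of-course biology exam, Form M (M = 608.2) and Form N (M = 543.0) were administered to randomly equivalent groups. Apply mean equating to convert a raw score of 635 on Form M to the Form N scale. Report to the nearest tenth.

569.8

Mean equating: y = x + (M_Y − M_X) = 635 + (543.0 − 608.2) = 569.8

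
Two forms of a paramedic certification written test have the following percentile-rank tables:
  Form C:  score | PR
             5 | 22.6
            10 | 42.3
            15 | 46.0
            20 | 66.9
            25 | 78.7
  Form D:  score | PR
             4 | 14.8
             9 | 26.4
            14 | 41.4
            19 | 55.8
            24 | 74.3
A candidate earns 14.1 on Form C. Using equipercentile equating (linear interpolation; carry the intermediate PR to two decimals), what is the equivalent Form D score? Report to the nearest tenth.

PR of 14.1 on Form C: 42.3 + (14.1 − 10)/(15 − 10) × (46.0 − 42.3) = 45.33
On Form D, PR 45.33 falls between score 14 (PR 41.4) and 19 (PR 55.8).
Interpolate: 14 + (45.33 − 41.4)/(55.8 − 41.4) × (19 − 14) = 15.4

15.4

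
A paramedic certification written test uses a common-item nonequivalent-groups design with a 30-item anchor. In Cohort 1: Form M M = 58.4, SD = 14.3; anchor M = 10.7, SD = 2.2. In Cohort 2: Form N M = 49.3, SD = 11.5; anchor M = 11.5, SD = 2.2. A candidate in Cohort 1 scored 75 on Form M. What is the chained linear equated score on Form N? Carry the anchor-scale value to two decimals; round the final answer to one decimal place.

Form M → anchor (Cohort 1): v = (2.2/14.3)(75 − 58.4) + 10.7 = 13.25
anchor → Form N (Cohort 2): y = (11.5/2.2)(13.25 − 11.5) + 49.3 = 58.4

58.4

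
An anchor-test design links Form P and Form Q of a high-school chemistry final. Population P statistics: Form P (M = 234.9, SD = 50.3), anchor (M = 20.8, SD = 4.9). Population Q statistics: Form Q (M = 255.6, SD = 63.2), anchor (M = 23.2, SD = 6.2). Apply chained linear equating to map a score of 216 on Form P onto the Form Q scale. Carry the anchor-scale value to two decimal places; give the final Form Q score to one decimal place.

Form P → anchor (Population P): v = (4.9/50.3)(216 − 234.9) + 20.8 = 18.96
anchor → Form Q (Population Q): y = (63.2/6.2)(18.96 − 23.2) + 255.6 = 212.4

212.4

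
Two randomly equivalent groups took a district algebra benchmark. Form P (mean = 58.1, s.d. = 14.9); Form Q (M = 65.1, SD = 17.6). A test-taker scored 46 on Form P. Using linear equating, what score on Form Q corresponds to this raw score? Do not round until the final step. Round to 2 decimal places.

50.81

Linear equating: y = (SD_Y/SD_X)(x − M_X) + M_Y
y = (17.6/14.9)(46 − 58.1) + 65.1
y = 1.181208 × -12.1 + 65.1 = -14.2926 + 65.1 = 50.81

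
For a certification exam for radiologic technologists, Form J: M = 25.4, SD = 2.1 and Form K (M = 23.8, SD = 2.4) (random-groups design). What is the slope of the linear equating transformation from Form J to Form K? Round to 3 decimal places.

1.143

A = SD_Y / SD_X = 2.4 / 2.1 = 1.143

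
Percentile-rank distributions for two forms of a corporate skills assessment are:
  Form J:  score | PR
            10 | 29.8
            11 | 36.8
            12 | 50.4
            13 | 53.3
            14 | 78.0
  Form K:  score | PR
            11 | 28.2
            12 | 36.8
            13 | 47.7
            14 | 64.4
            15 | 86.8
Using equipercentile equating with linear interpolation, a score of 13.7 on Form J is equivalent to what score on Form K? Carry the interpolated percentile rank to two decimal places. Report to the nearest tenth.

PR of 13.7 on Form J: 53.3 + (13.7 − 13)/(14 − 13) × (78.0 − 53.3) = 70.59
On Form K, PR 70.59 falls between score 14 (PR 64.4) and 15 (PR 86.8).
Interpolate: 14 + (70.59 − 64.4)/(86.8 − 64.4) × (15 − 14) = 14.3

14.3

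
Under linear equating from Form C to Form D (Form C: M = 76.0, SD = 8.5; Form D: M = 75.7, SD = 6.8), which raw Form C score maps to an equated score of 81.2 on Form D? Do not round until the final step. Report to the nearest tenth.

82.9

Invert y = (SD_Y/SD_X)(x − M_X) + M_Y:
x = (SD_X/SD_Y)(y − M_Y) + M_X = (8.5/6.8)(81.2 − 75.7) + 76.0
x = 1.250000 × 5.500 + 76.0 = 82.9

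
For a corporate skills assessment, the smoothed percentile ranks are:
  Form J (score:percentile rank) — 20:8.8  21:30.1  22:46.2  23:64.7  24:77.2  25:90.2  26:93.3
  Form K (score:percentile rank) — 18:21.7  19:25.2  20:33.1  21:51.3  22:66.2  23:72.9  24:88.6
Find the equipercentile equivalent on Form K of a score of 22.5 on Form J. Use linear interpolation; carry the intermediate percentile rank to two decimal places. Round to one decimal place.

21.3

PR of 22.5 on Form J: 46.2 + (22.5 − 22)/(23 − 22) × (64.7 − 46.2) = 55.45
On Form K, PR 55.45 falls between score 21 (PR 51.3) and 22 (PR 66.2).
Interpolate: 21 + (55.45 − 51.3)/(66.2 − 51.3) × (22 − 21) = 21.3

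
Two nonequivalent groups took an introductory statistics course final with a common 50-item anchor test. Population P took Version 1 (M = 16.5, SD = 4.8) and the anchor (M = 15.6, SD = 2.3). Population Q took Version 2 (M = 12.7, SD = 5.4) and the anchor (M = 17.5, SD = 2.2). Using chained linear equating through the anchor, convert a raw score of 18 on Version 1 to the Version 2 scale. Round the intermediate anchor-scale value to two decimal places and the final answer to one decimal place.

Version 1 → anchor (Population P): v = (2.3/4.8)(18 − 16.5) + 15.6 = 16.32
anchor → Version 2 (Population Q): y = (5.4/2.2)(16.32 − 17.5) + 12.7 = 9.8

9.8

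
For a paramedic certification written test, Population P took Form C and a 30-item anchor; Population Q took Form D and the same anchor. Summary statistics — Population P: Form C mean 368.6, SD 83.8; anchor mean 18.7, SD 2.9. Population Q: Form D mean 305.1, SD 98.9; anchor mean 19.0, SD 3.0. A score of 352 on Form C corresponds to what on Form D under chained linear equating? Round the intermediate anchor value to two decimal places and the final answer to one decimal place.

Form C → anchor (Population P): v = (2.9/83.8)(352 − 368.6) + 18.7 = 18.13
anchor → Form D (Population Q): y = (98.9/3.0)(18.13 − 19.0) + 305.1 = 276.4

276.4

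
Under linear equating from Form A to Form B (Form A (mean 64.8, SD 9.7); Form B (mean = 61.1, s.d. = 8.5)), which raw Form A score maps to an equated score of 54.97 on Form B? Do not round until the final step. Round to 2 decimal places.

Invert y = (SD_Y/SD_X)(x − M_X) + M_Y:
x = (SD_X/SD_Y)(y − M_Y) + M_X = (9.7/8.5)(54.97 − 61.1) + 64.8
x = 1.141176 × -6.130 + 64.8 = 57.80

57.80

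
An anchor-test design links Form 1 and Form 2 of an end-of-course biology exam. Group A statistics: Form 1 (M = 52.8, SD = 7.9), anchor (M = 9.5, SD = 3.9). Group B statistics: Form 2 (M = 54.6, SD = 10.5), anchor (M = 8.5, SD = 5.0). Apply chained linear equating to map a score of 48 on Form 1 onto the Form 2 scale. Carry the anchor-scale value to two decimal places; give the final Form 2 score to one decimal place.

51.7

Form 1 → anchor (Group A): v = (3.9/7.9)(48 − 52.8) + 9.5 = 7.13
anchor → Form 2 (Group B): y = (10.5/5.0)(7.13 − 8.5) + 54.6 = 51.7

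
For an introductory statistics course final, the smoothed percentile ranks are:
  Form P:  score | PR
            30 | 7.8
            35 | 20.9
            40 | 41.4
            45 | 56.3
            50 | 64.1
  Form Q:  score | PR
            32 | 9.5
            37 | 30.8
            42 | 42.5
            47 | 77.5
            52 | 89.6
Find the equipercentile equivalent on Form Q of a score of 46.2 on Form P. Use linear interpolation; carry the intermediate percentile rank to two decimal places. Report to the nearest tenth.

PR of 46.2 on Form P: 56.3 + (46.2 − 45)/(50 − 45) × (64.1 − 56.3) = 58.17
On Form Q, PR 58.17 falls between score 42 (PR 42.5) and 47 (PR 77.5).
Interpolate: 42 + (58.17 − 42.5)/(77.5 − 42.5) × (47 − 42) = 44.2

44.2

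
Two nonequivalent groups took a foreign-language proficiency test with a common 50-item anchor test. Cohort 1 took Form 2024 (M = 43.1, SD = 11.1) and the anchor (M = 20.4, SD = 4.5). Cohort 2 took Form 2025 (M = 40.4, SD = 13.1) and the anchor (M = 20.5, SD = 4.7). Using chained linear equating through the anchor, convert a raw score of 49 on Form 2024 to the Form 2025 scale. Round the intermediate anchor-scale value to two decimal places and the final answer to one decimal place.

46.8

Form 2024 → anchor (Cohort 1): v = (4.5/11.1)(49 − 43.1) + 20.4 = 22.79
anchor → Form 2025 (Cohort 2): y = (13.1/4.7)(22.79 − 20.5) + 40.4 = 46.8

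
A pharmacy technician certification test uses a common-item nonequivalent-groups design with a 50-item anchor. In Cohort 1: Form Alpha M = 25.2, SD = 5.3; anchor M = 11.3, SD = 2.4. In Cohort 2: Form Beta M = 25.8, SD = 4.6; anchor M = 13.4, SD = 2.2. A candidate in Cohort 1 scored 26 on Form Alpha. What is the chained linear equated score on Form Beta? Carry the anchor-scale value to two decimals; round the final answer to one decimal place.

Form Alpha → anchor (Cohort 1): v = (2.4/5.3)(26 − 25.2) + 11.3 = 11.66
anchor → Form Beta (Cohort 2): y = (4.6/2.2)(11.66 − 13.4) + 25.8 = 22.2

22.2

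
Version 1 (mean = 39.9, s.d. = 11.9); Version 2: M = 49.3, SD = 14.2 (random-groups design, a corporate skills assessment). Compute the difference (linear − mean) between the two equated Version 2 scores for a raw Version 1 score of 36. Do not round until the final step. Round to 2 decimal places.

Mean-equated: 36 + (49.3 − 39.9) = 45.40
Linear-equated: (14.2/11.9)(36 − 39.9) + 49.3 = 44.646
Difference = 44.646 − 45.40 = -0.75

-0.75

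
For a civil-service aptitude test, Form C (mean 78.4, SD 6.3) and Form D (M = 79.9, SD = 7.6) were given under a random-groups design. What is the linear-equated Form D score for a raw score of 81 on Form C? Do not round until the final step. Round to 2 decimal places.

Linear equating: y = (SD_Y/SD_X)(x − M_X) + M_Y
y = (7.6/6.3)(81 − 78.4) + 79.9
y = 1.206349 × 2.6 + 79.9 = 3.1365 + 79.9 = 83.04

83.04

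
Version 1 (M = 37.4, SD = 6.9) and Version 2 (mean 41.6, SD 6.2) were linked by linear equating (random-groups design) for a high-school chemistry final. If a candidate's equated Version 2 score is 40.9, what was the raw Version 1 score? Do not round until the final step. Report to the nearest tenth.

36.6

Invert y = (SD_Y/SD_X)(x − M_X) + M_Y:
x = (SD_X/SD_Y)(y − M_Y) + M_X = (6.9/6.2)(40.9 − 41.6) + 37.4
x = 1.112903 × -0.700 + 37.4 = 36.6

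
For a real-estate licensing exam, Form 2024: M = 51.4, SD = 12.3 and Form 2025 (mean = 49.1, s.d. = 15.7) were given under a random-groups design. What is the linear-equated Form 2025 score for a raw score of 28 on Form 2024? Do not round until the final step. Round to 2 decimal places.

Linear equating: y = (SD_Y/SD_X)(x − M_X) + M_Y
y = (15.7/12.3)(28 − 51.4) + 49.1
y = 1.276423 × -23.4 + 49.1 = -29.8683 + 49.1 = 19.23

19.23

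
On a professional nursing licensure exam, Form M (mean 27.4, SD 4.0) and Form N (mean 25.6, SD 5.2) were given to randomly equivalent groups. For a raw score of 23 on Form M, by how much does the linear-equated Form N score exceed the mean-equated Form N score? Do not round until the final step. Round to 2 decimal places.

Mean-equated: 23 + (25.6 − 27.4) = 21.20
Linear-equated: (5.2/4.0)(23 − 27.4) + 25.6 = 19.880
Difference = 19.880 − 21.20 = -1.32

-1.32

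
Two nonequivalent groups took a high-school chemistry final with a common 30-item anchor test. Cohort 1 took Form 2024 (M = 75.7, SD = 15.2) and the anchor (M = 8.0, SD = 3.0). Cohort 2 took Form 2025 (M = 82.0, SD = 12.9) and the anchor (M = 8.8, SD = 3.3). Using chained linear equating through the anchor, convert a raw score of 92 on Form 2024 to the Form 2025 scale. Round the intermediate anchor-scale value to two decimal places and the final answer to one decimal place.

91.5

Form 2024 → anchor (Cohort 1): v = (3.0/15.2)(92 − 75.7) + 8.0 = 11.22
anchor → Form 2025 (Cohort 2): y = (12.9/3.3)(11.22 − 8.8) + 82.0 = 91.5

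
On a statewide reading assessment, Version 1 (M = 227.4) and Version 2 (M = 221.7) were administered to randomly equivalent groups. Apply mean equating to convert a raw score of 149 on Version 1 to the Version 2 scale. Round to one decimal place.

143.3

Mean equating: y = x + (M_Y − M_X) = 149 + (221.7 − 227.4) = 143.3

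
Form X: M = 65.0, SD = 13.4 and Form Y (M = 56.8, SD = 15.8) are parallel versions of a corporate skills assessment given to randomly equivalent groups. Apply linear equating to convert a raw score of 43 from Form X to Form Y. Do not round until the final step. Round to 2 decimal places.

Linear equating: y = (SD_Y/SD_X)(x − M_X) + M_Y
y = (15.8/13.4)(43 − 65.0) + 56.8
y = 1.179104 × -22.0 + 56.8 = -25.9403 + 56.8 = 30.86

30.86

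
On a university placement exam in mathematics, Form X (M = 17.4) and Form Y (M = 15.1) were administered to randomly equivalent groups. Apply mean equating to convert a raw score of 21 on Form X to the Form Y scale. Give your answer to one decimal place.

Mean equating: y = x + (M_Y − M_X) = 21 + (15.1 − 17.4) = 18.7

18.7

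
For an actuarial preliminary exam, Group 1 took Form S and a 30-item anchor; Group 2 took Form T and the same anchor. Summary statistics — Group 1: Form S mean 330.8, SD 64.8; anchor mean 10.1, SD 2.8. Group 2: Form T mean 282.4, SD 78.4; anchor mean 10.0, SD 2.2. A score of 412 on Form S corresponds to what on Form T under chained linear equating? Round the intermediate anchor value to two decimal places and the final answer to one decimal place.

411.0

Form S → anchor (Group 1): v = (2.8/64.8)(412 − 330.8) + 10.1 = 13.61
anchor → Form T (Group 2): y = (78.4/2.2)(13.61 − 10.0) + 282.4 = 411.0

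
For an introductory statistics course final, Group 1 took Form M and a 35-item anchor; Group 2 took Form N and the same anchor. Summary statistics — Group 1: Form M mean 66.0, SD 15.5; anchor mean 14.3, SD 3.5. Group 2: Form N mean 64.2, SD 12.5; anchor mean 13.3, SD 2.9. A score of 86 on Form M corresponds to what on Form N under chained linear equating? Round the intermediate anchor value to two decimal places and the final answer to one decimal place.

88.0

Form M → anchor (Group 1): v = (3.5/15.5)(86 − 66.0) + 14.3 = 18.82
anchor → Form N (Group 2): y = (12.5/2.9)(18.82 − 13.3) + 64.2 = 88.0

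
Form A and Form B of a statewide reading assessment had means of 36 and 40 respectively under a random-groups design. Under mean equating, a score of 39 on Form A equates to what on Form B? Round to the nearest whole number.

43

Mean equating: y = x + (M_Y − M_X) = 39 + (40 − 36) = 43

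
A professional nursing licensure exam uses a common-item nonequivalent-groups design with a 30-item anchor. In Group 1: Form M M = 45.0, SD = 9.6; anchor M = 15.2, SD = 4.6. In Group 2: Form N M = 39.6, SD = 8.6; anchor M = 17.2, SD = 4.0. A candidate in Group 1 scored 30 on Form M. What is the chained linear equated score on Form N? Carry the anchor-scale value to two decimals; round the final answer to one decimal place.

Form M → anchor (Group 1): v = (4.6/9.6)(30 − 45.0) + 15.2 = 8.01
anchor → Form N (Group 2): y = (8.6/4.0)(8.01 − 17.2) + 39.6 = 19.8

19.8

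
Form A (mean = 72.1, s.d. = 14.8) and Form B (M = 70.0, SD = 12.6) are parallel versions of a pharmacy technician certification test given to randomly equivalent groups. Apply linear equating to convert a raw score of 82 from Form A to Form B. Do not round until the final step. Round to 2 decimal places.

Linear equating: y = (SD_Y/SD_X)(x − M_X) + M_Y
y = (12.6/14.8)(82 − 72.1) + 70.0
y = 0.851351 × 9.9 + 70.0 = 8.4284 + 70.0 = 78.43

78.43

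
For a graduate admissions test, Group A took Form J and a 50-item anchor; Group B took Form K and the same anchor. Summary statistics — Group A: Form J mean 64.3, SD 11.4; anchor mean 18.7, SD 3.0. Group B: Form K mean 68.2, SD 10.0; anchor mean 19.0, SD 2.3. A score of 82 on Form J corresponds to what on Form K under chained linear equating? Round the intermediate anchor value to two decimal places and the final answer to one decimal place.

87.2

Form J → anchor (Group A): v = (3.0/11.4)(82 − 64.3) + 18.7 = 23.36
anchor → Form K (Group B): y = (10.0/2.3)(23.36 − 19.0) + 68.2 = 87.2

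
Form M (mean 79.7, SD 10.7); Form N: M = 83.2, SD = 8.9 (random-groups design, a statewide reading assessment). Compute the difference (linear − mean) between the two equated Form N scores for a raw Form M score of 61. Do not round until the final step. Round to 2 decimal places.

3.15

Mean-equated: 61 + (83.2 − 79.7) = 64.50
Linear-equated: (8.9/10.7)(61 − 79.7) + 83.2 = 67.646
Difference = 67.646 − 64.50 = 3.15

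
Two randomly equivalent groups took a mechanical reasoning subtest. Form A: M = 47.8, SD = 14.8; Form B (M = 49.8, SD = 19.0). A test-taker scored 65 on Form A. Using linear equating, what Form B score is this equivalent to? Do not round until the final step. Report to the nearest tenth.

Linear equating: y = (SD_Y/SD_X)(x − M_X) + M_Y
y = (19.0/14.8)(65 − 47.8) + 49.8
y = 1.283784 × 17.2 + 49.8 = 22.0811 + 49.8 = 71.9

71.9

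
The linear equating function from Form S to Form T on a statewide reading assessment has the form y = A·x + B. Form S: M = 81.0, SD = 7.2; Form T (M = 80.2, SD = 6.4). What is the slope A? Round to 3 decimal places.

0.889

A = SD_Y / SD_X = 6.4 / 7.2 = 0.889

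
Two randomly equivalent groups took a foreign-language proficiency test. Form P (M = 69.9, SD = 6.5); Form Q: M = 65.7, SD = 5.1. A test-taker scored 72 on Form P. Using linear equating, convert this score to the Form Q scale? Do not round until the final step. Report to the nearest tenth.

Linear equating: y = (SD_Y/SD_X)(x − M_X) + M_Y
y = (5.1/6.5)(72 − 69.9) + 65.7
y = 0.784615 × 2.1 + 65.7 = 1.6477 + 65.7 = 67.3

67.3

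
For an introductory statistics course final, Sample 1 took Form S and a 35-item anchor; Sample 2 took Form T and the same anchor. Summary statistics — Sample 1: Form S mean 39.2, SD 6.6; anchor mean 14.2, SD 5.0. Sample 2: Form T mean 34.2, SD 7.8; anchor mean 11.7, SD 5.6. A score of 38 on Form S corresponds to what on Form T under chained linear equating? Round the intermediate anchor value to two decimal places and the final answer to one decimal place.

Form S → anchor (Sample 1): v = (5.0/6.6)(38 − 39.2) + 14.2 = 13.29
anchor → Form T (Sample 2): y = (7.8/5.6)(13.29 − 11.7) + 34.2 = 36.4

36.4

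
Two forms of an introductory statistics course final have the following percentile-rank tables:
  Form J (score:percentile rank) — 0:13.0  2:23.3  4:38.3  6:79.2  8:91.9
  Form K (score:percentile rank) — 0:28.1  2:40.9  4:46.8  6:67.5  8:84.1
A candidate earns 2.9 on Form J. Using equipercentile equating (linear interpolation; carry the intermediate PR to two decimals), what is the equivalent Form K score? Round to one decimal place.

0.3

PR of 2.9 on Form J: 23.3 + (2.9 − 2)/(4 − 2) × (38.3 − 23.3) = 30.05
On Form K, PR 30.05 falls between score 0 (PR 28.1) and 2 (PR 40.9).
Interpolate: 0 + (30.05 − 28.1)/(40.9 − 28.1) × (2 − 0) = 0.3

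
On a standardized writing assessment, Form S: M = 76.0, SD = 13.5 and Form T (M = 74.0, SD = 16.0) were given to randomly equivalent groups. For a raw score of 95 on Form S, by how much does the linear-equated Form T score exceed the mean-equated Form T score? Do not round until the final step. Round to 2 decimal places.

Mean-equated: 95 + (74.0 − 76.0) = 93.00
Linear-equated: (16.0/13.5)(95 − 76.0) + 74.0 = 96.519
Difference = 96.519 − 93.00 = 3.52

3.52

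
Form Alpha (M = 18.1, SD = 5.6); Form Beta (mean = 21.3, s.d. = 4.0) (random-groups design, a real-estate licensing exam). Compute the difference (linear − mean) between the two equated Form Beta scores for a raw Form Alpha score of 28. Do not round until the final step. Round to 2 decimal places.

Mean-equated: 28 + (21.3 − 18.1) = 31.20
Linear-equated: (4.0/5.6)(28 − 18.1) + 21.3 = 28.371
Difference = 28.371 − 31.20 = -2.83

-2.83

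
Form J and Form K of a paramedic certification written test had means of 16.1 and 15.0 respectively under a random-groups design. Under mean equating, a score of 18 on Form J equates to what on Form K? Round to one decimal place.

Mean equating: y = x + (M_Y − M_X) = 18 + (15.0 − 16.1) = 16.9

16.9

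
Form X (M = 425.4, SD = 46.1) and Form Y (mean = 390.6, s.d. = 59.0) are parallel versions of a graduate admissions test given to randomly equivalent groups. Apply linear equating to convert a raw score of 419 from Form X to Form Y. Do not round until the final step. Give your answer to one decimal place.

382.4

Linear equating: y = (SD_Y/SD_X)(x − M_X) + M_Y
y = (59.0/46.1)(419 − 425.4) + 390.6
y = 1.279826 × -6.4 + 390.6 = -8.1909 + 390.6 = 382.4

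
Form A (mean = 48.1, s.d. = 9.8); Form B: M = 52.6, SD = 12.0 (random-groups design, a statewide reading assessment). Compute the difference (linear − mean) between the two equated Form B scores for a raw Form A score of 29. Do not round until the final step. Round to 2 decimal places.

Mean-equated: 29 + (52.6 − 48.1) = 33.50
Linear-equated: (12.0/9.8)(29 − 48.1) + 52.6 = 29.212
Difference = 29.212 − 33.50 = -4.29

-4.29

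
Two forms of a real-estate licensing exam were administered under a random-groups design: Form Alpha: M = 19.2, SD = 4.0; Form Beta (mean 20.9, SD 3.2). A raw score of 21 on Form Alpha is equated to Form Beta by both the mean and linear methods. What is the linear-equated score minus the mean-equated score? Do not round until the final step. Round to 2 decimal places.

Mean-equated: 21 + (20.9 − 19.2) = 22.70
Linear-equated: (3.2/4.0)(21 − 19.2) + 20.9 = 22.340
Difference = 22.340 − 22.70 = -0.36

-0.36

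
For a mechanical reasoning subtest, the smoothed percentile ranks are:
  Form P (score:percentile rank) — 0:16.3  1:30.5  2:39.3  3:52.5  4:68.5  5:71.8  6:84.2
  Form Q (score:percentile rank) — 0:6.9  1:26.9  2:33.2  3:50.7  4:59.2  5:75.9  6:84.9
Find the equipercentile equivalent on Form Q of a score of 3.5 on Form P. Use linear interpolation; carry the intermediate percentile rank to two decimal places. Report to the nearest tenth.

PR of 3.5 on Form P: 52.5 + (3.5 − 3)/(4 − 3) × (68.5 − 52.5) = 60.50
On Form Q, PR 60.50 falls between score 4 (PR 59.2) and 5 (PR 75.9).
Interpolate: 4 + (60.50 − 59.2)/(75.9 − 59.2) × (5 − 4) = 4.1

4.1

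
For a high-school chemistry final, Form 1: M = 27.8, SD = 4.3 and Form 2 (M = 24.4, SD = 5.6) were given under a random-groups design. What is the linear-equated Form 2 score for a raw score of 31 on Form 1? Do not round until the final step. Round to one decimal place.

28.6

Linear equating: y = (SD_Y/SD_X)(x − M_X) + M_Y
y = (5.6/4.3)(31 − 27.8) + 24.4
y = 1.302326 × 3.2 + 24.4 = 4.1674 + 24.4 = 28.6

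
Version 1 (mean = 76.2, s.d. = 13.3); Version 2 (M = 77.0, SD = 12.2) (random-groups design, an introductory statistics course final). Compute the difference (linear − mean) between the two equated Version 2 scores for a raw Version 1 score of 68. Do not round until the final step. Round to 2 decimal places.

Mean-equated: 68 + (77.0 − 76.2) = 68.80
Linear-equated: (12.2/13.3)(68 − 76.2) + 77.0 = 69.478
Difference = 69.478 − 68.80 = 0.68

0.68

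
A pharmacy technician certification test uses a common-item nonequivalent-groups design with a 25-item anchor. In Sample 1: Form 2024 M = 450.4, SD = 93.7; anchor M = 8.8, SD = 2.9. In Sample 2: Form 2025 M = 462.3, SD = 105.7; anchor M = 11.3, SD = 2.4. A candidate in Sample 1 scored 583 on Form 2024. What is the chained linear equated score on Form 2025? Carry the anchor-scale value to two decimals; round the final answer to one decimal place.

532.8

Form 2024 → anchor (Sample 1): v = (2.9/93.7)(583 − 450.4) + 8.8 = 12.90
anchor → Form 2025 (Sample 2): y = (105.7/2.4)(12.90 − 11.3) + 462.3 = 532.8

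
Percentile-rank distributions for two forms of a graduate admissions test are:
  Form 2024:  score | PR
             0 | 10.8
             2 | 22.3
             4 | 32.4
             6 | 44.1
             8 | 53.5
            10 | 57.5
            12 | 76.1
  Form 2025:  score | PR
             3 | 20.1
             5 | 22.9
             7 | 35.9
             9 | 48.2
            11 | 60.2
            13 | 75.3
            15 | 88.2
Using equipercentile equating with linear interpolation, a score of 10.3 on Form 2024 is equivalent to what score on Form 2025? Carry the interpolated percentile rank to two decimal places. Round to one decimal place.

PR of 10.3 on Form 2024: 57.5 + (10.3 − 10)/(12 − 10) × (76.1 − 57.5) = 60.29
On Form 2025, PR 60.29 falls between score 11 (PR 60.2) and 13 (PR 75.3).
Interpolate: 11 + (60.29 − 60.2)/(75.3 − 60.2) × (13 − 11) = 11.0

11.0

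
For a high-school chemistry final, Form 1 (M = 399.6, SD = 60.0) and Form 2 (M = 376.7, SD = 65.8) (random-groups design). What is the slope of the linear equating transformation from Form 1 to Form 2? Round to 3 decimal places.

1.097

A = SD_Y / SD_X = 65.8 / 60.0 = 1.097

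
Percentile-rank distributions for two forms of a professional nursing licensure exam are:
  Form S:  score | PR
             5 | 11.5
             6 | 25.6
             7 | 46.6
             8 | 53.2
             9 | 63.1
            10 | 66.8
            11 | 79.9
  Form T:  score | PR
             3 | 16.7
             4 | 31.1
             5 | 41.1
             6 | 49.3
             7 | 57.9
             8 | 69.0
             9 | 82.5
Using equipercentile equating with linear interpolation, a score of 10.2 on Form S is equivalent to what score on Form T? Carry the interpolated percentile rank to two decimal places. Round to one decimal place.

8.0

PR of 10.2 on Form S: 66.8 + (10.2 − 10)/(11 − 10) × (79.9 − 66.8) = 69.42
On Form T, PR 69.42 falls between score 8 (PR 69.0) and 9 (PR 82.5).
Interpolate: 8 + (69.42 − 69.0)/(82.5 − 69.0) × (9 − 8) = 8.0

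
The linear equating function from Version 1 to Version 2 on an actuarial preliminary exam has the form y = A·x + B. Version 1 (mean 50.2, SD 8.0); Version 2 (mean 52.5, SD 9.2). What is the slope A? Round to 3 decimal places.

A = SD_Y / SD_X = 9.2 / 8.0 = 1.150

1.150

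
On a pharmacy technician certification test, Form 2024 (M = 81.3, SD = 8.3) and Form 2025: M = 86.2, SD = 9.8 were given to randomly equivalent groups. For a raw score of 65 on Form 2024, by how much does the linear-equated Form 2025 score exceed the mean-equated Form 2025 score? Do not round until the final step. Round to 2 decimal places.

-2.95

Mean-equated: 65 + (86.2 − 81.3) = 69.90
Linear-equated: (9.8/8.3)(65 − 81.3) + 86.2 = 66.954
Difference = 66.954 − 69.90 = -2.95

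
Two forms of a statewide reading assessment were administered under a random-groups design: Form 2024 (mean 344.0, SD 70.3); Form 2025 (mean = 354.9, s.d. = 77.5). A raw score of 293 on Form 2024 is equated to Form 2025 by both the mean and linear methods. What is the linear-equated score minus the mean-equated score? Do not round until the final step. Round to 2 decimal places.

-5.22

Mean-equated: 293 + (354.9 − 344.0) = 303.90
Linear-equated: (77.5/70.3)(293 − 344.0) + 354.9 = 298.677
Difference = 298.677 − 303.90 = -5.22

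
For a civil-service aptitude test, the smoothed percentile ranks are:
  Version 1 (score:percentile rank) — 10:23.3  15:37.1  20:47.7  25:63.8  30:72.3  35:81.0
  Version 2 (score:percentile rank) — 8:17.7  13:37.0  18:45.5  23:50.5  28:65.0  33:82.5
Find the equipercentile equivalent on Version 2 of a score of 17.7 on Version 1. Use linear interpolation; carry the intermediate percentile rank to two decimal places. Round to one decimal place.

PR of 17.7 on Version 1: 37.1 + (17.7 − 15)/(20 − 15) × (47.7 − 37.1) = 42.82
On Version 2, PR 42.82 falls between score 13 (PR 37.0) and 18 (PR 45.5).
Interpolate: 13 + (42.82 − 37.0)/(45.5 − 37.0) × (18 − 13) = 16.4

16.4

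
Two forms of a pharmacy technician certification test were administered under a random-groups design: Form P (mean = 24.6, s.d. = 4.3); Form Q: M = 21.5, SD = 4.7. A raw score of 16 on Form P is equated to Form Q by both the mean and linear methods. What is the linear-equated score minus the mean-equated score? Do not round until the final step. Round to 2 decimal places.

-0.80

Mean-equated: 16 + (21.5 − 24.6) = 12.90
Linear-equated: (4.7/4.3)(16 − 24.6) + 21.5 = 12.100
Difference = 12.100 − 12.90 = -0.80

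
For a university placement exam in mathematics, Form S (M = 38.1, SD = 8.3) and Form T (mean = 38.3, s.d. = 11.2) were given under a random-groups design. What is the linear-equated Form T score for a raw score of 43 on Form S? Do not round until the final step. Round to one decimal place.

44.9

Linear equating: y = (SD_Y/SD_X)(x − M_X) + M_Y
y = (11.2/8.3)(43 − 38.1) + 38.3
y = 1.349398 × 4.9 + 38.3 = 6.6120 + 38.3 = 44.9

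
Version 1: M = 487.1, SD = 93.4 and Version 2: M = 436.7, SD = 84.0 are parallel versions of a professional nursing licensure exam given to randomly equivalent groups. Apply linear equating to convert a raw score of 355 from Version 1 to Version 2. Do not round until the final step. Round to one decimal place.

317.9

Linear equating: y = (SD_Y/SD_X)(x − M_X) + M_Y
y = (84.0/93.4)(355 − 487.1) + 436.7
y = 0.899358 × -132.1 + 436.7 = -118.8051 + 436.7 = 317.9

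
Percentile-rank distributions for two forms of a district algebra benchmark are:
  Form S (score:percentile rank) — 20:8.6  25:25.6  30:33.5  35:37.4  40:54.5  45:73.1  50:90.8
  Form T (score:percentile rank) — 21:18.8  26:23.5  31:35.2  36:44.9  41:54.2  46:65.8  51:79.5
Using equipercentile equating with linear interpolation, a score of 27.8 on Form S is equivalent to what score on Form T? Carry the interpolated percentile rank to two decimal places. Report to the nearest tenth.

28.8

PR of 27.8 on Form S: 25.6 + (27.8 − 25)/(30 − 25) × (33.5 − 25.6) = 30.02
On Form T, PR 30.02 falls between score 26 (PR 23.5) and 31 (PR 35.2).
Interpolate: 26 + (30.02 − 23.5)/(35.2 − 23.5) × (31 − 26) = 28.8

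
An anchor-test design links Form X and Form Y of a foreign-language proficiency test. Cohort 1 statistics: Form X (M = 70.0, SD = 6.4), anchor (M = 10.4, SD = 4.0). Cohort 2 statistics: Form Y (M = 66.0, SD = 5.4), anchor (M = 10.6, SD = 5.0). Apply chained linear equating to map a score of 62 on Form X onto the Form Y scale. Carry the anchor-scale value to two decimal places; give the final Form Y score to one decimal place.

Form X → anchor (Cohort 1): v = (4.0/6.4)(62 − 70.0) + 10.4 = 5.40
anchor → Form Y (Cohort 2): y = (5.4/5.0)(5.40 − 10.6) + 66.0 = 60.4

60.4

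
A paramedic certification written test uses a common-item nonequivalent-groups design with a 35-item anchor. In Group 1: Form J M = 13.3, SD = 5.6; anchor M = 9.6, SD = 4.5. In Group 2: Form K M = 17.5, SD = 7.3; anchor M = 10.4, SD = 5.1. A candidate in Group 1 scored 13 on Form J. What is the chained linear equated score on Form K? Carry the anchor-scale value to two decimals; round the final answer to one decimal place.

16.0

Form J → anchor (Group 1): v = (4.5/5.6)(13 − 13.3) + 9.6 = 9.36
anchor → Form K (Group 2): y = (7.3/5.1)(9.36 − 10.4) + 17.5 = 16.0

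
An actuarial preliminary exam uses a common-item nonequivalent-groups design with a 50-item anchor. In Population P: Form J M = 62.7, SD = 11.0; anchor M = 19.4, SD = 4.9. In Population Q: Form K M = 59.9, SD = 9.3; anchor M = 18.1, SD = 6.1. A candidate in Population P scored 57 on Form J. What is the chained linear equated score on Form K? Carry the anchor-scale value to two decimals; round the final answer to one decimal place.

Form J → anchor (Population P): v = (4.9/11.0)(57 − 62.7) + 19.4 = 16.86
anchor → Form K (Population Q): y = (9.3/6.1)(16.86 − 18.1) + 59.9 = 58.0

58.0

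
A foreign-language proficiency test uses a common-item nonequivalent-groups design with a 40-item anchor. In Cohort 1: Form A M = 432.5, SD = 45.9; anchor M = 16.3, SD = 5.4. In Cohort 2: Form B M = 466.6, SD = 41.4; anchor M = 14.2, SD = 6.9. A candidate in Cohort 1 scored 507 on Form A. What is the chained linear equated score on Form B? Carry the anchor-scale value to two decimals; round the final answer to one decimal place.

531.8

Form A → anchor (Cohort 1): v = (5.4/45.9)(507 − 432.5) + 16.3 = 25.06
anchor → Form B (Cohort 2): y = (41.4/6.9)(25.06 − 14.2) + 466.6 = 531.8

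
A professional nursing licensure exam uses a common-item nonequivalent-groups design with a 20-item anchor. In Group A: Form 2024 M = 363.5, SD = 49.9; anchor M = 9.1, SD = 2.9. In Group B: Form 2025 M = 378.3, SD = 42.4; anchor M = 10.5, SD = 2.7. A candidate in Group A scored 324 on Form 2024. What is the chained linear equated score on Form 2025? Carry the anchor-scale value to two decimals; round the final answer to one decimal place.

320.2

Form 2024 → anchor (Group A): v = (2.9/49.9)(324 − 363.5) + 9.1 = 6.80
anchor → Form 2025 (Group B): y = (42.4/2.7)(6.80 − 10.5) + 378.3 = 320.2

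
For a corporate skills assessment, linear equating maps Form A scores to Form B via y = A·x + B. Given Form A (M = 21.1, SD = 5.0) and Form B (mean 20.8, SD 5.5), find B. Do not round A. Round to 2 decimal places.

-2.41

A = SD_Y / SD_X = 5.5 / 5.0 = 1.100000
B = M_Y − A·M_X = 20.8 − 1.100000 × 21.1 = -2.41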